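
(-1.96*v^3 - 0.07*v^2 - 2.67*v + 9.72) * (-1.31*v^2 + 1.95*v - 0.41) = 2.5676*v^5 - 3.7303*v^4 + 4.1648*v^3 - 17.911*v^2 + 20.0487*v - 3.9852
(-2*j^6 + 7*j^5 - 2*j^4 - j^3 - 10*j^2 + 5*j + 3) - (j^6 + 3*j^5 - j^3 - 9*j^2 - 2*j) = -3*j^6 + 4*j^5 - 2*j^4 - j^2 + 7*j + 3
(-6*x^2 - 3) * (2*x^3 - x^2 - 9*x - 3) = -12*x^5 + 6*x^4 + 48*x^3 + 21*x^2 + 27*x + 9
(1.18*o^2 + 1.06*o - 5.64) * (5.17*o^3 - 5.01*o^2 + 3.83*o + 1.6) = 6.1006*o^5 - 0.4316*o^4 - 29.95*o^3 + 34.2042*o^2 - 19.9052*o - 9.024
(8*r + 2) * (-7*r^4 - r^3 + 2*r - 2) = -56*r^5 - 22*r^4 - 2*r^3 + 16*r^2 - 12*r - 4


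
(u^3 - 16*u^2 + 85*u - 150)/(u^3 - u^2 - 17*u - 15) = (u^2 - 11*u + 30)/(u^2 + 4*u + 3)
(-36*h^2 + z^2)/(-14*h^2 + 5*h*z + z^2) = (-36*h^2 + z^2)/(-14*h^2 + 5*h*z + z^2)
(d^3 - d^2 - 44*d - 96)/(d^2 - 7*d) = (d^3 - d^2 - 44*d - 96)/(d*(d - 7))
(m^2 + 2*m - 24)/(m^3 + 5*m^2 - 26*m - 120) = (m - 4)/(m^2 - m - 20)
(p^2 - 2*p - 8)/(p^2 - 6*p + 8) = (p + 2)/(p - 2)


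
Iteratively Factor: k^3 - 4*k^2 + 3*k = (k - 3)*(k^2 - k) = (k - 3)*(k - 1)*(k)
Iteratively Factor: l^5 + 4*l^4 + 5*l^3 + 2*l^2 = (l)*(l^4 + 4*l^3 + 5*l^2 + 2*l) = l^2*(l^3 + 4*l^2 + 5*l + 2) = l^2*(l + 1)*(l^2 + 3*l + 2) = l^2*(l + 1)^2*(l + 2)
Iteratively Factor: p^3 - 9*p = (p - 3)*(p^2 + 3*p) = (p - 3)*(p + 3)*(p)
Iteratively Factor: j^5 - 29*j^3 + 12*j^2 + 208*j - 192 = (j - 3)*(j^4 + 3*j^3 - 20*j^2 - 48*j + 64) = (j - 3)*(j + 4)*(j^3 - j^2 - 16*j + 16) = (j - 3)*(j + 4)^2*(j^2 - 5*j + 4) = (j - 3)*(j - 1)*(j + 4)^2*(j - 4)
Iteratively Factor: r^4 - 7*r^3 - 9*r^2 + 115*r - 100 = (r + 4)*(r^3 - 11*r^2 + 35*r - 25) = (r - 5)*(r + 4)*(r^2 - 6*r + 5) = (r - 5)^2*(r + 4)*(r - 1)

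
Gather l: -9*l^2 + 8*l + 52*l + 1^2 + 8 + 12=-9*l^2 + 60*l + 21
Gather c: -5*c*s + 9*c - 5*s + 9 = c*(9 - 5*s) - 5*s + 9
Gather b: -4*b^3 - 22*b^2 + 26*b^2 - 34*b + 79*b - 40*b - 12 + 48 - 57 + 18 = -4*b^3 + 4*b^2 + 5*b - 3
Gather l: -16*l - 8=-16*l - 8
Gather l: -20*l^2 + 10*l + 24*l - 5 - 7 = -20*l^2 + 34*l - 12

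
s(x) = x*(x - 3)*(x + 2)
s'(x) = x*(x - 3) + x*(x + 2) + (x - 3)*(x + 2)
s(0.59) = -3.68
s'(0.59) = -6.14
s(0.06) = -0.36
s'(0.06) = -6.11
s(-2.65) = -9.73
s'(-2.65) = 20.37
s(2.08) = -7.81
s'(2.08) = 2.82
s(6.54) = 197.71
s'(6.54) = 109.23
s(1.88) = -8.17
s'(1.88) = 0.84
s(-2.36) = -4.55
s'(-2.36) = 15.43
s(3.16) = 2.61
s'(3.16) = 17.64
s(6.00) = 144.00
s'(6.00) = 90.00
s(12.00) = 1512.00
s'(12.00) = 402.00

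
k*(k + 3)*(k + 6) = k^3 + 9*k^2 + 18*k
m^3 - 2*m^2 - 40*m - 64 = (m - 8)*(m + 2)*(m + 4)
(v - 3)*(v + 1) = v^2 - 2*v - 3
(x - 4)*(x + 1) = x^2 - 3*x - 4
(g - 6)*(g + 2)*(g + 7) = g^3 + 3*g^2 - 40*g - 84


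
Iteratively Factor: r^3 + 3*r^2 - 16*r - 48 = (r - 4)*(r^2 + 7*r + 12) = (r - 4)*(r + 4)*(r + 3)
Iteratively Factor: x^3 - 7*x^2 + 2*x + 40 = (x + 2)*(x^2 - 9*x + 20) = (x - 4)*(x + 2)*(x - 5)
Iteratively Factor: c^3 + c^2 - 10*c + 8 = (c - 2)*(c^2 + 3*c - 4) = (c - 2)*(c + 4)*(c - 1)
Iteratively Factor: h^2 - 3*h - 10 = (h + 2)*(h - 5)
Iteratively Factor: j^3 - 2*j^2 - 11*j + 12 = (j + 3)*(j^2 - 5*j + 4) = (j - 4)*(j + 3)*(j - 1)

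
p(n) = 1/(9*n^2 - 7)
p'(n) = -18*n/(9*n^2 - 7)^2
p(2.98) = 0.01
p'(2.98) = -0.01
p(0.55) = -0.23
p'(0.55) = -0.54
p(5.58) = 0.00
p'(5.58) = -0.00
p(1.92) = 0.04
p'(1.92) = -0.05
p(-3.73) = 0.01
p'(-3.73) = 0.00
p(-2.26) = 0.03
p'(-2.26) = 0.03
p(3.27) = 0.01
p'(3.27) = -0.01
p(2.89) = 0.01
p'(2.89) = -0.01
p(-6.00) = 0.00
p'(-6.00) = 0.00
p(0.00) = -0.14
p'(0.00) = 0.00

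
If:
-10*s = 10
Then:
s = -1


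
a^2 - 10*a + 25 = (a - 5)^2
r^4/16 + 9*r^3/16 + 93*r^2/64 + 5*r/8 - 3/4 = (r/4 + 1)^2*(r - 1/2)*(r + 3/2)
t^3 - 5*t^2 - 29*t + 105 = (t - 7)*(t - 3)*(t + 5)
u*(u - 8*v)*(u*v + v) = u^3*v - 8*u^2*v^2 + u^2*v - 8*u*v^2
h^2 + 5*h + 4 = (h + 1)*(h + 4)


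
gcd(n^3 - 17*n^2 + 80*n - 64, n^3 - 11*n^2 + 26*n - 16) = n^2 - 9*n + 8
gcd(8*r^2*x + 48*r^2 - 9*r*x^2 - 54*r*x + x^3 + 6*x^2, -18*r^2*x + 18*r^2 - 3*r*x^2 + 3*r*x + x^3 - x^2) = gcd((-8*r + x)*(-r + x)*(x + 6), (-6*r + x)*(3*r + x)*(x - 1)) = 1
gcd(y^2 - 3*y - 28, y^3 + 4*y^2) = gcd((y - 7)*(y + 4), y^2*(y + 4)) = y + 4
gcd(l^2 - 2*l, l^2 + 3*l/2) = l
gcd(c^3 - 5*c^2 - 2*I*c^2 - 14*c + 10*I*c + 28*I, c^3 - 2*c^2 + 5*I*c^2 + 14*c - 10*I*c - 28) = c - 2*I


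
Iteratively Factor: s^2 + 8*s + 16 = (s + 4)*(s + 4)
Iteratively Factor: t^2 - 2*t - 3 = (t + 1)*(t - 3)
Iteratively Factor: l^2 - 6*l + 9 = (l - 3)*(l - 3)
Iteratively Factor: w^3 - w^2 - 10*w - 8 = (w - 4)*(w^2 + 3*w + 2) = (w - 4)*(w + 2)*(w + 1)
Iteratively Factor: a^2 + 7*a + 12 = (a + 3)*(a + 4)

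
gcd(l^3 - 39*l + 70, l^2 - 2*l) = l - 2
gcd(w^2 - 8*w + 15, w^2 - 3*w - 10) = w - 5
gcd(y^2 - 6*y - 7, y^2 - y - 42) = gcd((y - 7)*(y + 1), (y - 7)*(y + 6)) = y - 7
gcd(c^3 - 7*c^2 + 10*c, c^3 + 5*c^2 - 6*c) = c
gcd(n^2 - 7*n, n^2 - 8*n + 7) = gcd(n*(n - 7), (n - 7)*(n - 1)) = n - 7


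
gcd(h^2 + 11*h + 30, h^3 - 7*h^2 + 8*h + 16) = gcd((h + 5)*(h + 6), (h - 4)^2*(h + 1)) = 1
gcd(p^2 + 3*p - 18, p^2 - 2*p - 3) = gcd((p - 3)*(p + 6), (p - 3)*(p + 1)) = p - 3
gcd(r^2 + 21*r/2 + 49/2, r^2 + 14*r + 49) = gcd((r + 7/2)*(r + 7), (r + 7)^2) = r + 7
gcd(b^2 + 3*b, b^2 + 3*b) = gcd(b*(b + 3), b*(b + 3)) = b^2 + 3*b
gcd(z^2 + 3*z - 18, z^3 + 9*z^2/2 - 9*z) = z + 6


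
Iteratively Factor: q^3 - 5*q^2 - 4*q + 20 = (q - 5)*(q^2 - 4) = (q - 5)*(q + 2)*(q - 2)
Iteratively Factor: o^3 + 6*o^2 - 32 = (o - 2)*(o^2 + 8*o + 16) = (o - 2)*(o + 4)*(o + 4)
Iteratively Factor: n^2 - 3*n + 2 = (n - 2)*(n - 1)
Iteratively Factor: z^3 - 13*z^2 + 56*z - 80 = (z - 5)*(z^2 - 8*z + 16) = (z - 5)*(z - 4)*(z - 4)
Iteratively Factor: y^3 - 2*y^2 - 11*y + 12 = (y - 1)*(y^2 - y - 12) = (y - 4)*(y - 1)*(y + 3)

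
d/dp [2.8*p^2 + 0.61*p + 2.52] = 5.6*p + 0.61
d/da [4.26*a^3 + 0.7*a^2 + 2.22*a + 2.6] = 12.78*a^2 + 1.4*a + 2.22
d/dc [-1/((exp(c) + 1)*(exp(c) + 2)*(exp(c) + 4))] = ((exp(c) + 1)*(exp(c) + 2) + (exp(c) + 1)*(exp(c) + 4) + (exp(c) + 2)*(exp(c) + 4))/(4*(exp(c) + 2)^2*(exp(c) + 4)^2*cosh(c/2)^2)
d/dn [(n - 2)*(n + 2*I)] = 2*n - 2 + 2*I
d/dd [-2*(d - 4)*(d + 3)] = 2 - 4*d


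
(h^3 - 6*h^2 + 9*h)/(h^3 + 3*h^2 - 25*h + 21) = h*(h - 3)/(h^2 + 6*h - 7)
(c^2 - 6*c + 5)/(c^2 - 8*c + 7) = (c - 5)/(c - 7)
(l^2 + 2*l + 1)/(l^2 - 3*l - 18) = (l^2 + 2*l + 1)/(l^2 - 3*l - 18)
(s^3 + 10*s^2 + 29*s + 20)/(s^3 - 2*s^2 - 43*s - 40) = (s + 4)/(s - 8)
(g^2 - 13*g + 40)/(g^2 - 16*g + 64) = (g - 5)/(g - 8)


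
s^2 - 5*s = s*(s - 5)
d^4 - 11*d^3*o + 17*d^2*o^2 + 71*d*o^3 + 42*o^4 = (d - 7*o)*(d - 6*o)*(d + o)^2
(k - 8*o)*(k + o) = k^2 - 7*k*o - 8*o^2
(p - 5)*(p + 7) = p^2 + 2*p - 35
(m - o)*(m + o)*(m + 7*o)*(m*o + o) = m^4*o + 7*m^3*o^2 + m^3*o - m^2*o^3 + 7*m^2*o^2 - 7*m*o^4 - m*o^3 - 7*o^4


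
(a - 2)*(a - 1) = a^2 - 3*a + 2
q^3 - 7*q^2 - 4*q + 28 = (q - 7)*(q - 2)*(q + 2)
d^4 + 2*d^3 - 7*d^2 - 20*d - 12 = (d - 3)*(d + 1)*(d + 2)^2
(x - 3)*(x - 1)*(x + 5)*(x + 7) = x^4 + 8*x^3 - 10*x^2 - 104*x + 105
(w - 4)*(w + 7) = w^2 + 3*w - 28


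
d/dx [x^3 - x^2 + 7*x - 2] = 3*x^2 - 2*x + 7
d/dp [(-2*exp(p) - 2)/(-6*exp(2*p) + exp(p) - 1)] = 2*(-(exp(p) + 1)*(12*exp(p) - 1) + 6*exp(2*p) - exp(p) + 1)*exp(p)/(6*exp(2*p) - exp(p) + 1)^2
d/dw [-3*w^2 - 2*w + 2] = -6*w - 2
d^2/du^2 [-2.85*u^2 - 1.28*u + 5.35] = -5.70000000000000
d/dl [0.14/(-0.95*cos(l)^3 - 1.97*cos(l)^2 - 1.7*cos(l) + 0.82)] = (0.399*sin(l)^2 - 0.5516*cos(l) - 0.637)*sin(l)/(0.95*cos(l)^3 + 1.97*cos(l)^2 + 1.7*cos(l) - 0.82)^2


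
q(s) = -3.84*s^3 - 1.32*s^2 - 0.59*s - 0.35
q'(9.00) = -957.47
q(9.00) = -2911.94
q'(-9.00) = -909.95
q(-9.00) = 2697.40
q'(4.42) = -237.32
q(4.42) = -360.33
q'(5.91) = -418.56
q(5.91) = -842.61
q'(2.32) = -68.72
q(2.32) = -56.77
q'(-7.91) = -700.49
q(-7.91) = 1822.20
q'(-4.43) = -214.97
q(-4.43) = 310.20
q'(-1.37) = -18.60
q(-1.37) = 7.85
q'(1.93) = -48.60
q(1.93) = -34.01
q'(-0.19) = -0.50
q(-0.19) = -0.26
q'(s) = -11.52*s^2 - 2.64*s - 0.59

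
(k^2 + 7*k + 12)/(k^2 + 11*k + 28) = (k + 3)/(k + 7)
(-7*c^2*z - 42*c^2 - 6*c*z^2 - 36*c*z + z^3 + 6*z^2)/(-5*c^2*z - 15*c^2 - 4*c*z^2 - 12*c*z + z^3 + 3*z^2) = (-7*c*z - 42*c + z^2 + 6*z)/(-5*c*z - 15*c + z^2 + 3*z)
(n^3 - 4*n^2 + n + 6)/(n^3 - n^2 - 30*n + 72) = (n^2 - n - 2)/(n^2 + 2*n - 24)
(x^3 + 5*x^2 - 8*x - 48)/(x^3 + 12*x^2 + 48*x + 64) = (x - 3)/(x + 4)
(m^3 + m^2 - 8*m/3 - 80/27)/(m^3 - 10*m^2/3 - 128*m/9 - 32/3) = (m - 5/3)/(m - 6)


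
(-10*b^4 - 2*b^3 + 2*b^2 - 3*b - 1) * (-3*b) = 30*b^5 + 6*b^4 - 6*b^3 + 9*b^2 + 3*b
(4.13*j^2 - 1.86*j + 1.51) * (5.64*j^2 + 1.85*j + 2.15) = 23.2932*j^4 - 2.8499*j^3 + 13.9549*j^2 - 1.2055*j + 3.2465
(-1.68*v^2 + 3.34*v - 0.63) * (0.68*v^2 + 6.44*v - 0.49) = -1.1424*v^4 - 8.548*v^3 + 21.9044*v^2 - 5.6938*v + 0.3087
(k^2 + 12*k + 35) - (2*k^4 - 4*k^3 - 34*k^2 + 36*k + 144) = -2*k^4 + 4*k^3 + 35*k^2 - 24*k - 109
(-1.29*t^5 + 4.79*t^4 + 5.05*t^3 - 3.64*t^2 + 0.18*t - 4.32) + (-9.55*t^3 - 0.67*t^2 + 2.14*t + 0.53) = -1.29*t^5 + 4.79*t^4 - 4.5*t^3 - 4.31*t^2 + 2.32*t - 3.79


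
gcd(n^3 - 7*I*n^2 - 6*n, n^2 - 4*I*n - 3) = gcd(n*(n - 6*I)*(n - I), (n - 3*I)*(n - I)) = n - I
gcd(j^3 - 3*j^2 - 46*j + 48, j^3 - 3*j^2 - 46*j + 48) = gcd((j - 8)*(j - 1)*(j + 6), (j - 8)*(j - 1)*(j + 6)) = j^3 - 3*j^2 - 46*j + 48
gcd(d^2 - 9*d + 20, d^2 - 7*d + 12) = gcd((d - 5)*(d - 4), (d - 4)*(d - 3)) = d - 4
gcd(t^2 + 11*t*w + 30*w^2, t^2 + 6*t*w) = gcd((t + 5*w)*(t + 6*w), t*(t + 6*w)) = t + 6*w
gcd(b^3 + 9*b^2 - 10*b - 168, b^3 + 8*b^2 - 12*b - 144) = b^2 + 2*b - 24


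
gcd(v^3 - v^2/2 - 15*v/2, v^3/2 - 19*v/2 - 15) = 1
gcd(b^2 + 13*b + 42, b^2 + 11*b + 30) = b + 6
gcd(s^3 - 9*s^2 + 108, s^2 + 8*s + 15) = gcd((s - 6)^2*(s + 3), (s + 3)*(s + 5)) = s + 3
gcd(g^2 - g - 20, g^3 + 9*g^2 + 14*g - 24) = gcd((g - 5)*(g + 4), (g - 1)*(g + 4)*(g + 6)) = g + 4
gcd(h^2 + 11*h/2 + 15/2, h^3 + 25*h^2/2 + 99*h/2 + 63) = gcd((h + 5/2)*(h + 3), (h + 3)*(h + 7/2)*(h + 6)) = h + 3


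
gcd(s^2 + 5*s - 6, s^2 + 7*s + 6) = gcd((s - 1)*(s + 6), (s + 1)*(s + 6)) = s + 6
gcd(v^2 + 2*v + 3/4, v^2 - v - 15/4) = v + 3/2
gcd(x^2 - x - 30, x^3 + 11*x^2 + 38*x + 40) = x + 5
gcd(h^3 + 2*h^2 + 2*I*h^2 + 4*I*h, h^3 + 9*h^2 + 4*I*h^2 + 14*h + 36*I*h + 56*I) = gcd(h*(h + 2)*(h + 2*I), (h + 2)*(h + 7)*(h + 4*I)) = h + 2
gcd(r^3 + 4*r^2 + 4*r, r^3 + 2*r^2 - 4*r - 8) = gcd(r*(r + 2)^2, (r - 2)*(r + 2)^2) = r^2 + 4*r + 4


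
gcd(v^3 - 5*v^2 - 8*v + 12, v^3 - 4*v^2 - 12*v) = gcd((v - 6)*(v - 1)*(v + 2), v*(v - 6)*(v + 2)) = v^2 - 4*v - 12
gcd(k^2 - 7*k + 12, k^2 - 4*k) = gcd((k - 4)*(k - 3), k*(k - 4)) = k - 4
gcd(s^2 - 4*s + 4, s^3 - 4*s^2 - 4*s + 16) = s - 2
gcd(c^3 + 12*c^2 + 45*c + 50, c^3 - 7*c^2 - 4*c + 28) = c + 2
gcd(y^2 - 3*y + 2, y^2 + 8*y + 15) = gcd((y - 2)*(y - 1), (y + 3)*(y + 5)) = 1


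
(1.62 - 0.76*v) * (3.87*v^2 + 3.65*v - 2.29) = -2.9412*v^3 + 3.4954*v^2 + 7.6534*v - 3.7098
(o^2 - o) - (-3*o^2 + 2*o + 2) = 4*o^2 - 3*o - 2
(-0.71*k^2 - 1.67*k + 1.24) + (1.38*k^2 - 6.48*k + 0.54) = 0.67*k^2 - 8.15*k + 1.78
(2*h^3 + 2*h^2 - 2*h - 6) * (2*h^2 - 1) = 4*h^5 + 4*h^4 - 6*h^3 - 14*h^2 + 2*h + 6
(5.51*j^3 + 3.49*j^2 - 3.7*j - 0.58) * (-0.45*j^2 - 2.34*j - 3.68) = -2.4795*j^5 - 14.4639*j^4 - 26.7784*j^3 - 3.9242*j^2 + 14.9732*j + 2.1344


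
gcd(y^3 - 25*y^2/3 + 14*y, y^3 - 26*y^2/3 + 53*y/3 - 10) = y - 6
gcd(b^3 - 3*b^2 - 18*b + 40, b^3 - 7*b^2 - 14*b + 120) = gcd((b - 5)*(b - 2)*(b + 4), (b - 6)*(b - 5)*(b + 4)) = b^2 - b - 20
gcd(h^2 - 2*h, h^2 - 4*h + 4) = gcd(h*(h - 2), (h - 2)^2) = h - 2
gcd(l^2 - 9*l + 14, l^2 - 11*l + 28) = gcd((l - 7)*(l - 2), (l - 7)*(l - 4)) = l - 7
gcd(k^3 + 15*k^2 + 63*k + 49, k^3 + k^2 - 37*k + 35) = k + 7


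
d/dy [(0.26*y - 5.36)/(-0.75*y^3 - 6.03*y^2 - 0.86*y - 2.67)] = (0.39*y^3 - 10.4922*y^2 - 64.6416*y - 5.3038)/(0.5625*y^6 + 9.045*y^5 + 37.6509*y^4 + 14.3766*y^3 + 32.9398*y^2 + 4.5924*y + 7.1289)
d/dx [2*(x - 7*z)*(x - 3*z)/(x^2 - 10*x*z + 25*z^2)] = 16*z^2/(x^3 - 15*x^2*z + 75*x*z^2 - 125*z^3)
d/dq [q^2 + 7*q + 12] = 2*q + 7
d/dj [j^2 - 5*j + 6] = 2*j - 5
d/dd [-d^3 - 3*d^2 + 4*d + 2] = -3*d^2 - 6*d + 4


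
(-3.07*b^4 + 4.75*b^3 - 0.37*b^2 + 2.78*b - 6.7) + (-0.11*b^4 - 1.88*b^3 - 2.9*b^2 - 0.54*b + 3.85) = -3.18*b^4 + 2.87*b^3 - 3.27*b^2 + 2.24*b - 2.85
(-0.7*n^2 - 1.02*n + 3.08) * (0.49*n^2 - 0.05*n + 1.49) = -0.343*n^4 - 0.4648*n^3 + 0.5172*n^2 - 1.6738*n + 4.5892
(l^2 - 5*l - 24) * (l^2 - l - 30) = l^4 - 6*l^3 - 49*l^2 + 174*l + 720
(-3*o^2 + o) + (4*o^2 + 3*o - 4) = o^2 + 4*o - 4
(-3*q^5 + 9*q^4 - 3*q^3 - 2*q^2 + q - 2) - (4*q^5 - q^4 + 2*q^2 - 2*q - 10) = -7*q^5 + 10*q^4 - 3*q^3 - 4*q^2 + 3*q + 8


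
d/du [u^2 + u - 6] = 2*u + 1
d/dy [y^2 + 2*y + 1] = 2*y + 2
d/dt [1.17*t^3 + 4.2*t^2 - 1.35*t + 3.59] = 3.51*t^2 + 8.4*t - 1.35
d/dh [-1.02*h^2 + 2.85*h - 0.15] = 2.85 - 2.04*h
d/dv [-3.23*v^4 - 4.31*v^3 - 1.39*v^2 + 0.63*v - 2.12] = -12.92*v^3 - 12.93*v^2 - 2.78*v + 0.63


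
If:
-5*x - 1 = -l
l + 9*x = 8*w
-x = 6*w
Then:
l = 31/46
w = 1/92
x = -3/46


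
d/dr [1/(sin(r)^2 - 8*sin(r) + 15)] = 2*(4 - sin(r))*cos(r)/(sin(r)^2 - 8*sin(r) + 15)^2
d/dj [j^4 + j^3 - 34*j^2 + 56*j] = 4*j^3 + 3*j^2 - 68*j + 56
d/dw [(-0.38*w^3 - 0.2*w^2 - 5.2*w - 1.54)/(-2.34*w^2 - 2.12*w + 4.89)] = (0.8892*w^4 + 1.6112*w^3 - 17.3186*w^2 - 9.1632*w - 28.6928)/(5.4756*w^4 + 9.9216*w^3 - 18.3908*w^2 - 20.7336*w + 23.9121)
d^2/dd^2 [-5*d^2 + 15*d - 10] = -10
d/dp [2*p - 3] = 2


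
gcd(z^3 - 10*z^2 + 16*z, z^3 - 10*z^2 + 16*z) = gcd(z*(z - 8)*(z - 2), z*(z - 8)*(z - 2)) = z^3 - 10*z^2 + 16*z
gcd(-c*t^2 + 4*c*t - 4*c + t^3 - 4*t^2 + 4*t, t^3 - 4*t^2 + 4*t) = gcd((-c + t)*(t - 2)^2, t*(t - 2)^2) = t^2 - 4*t + 4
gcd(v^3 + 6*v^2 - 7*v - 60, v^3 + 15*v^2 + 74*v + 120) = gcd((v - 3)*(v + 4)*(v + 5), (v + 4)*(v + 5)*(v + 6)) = v^2 + 9*v + 20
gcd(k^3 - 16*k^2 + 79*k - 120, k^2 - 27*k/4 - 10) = k - 8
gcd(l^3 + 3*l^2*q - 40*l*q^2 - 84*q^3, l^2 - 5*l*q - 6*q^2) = -l + 6*q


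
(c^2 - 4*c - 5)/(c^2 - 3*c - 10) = (c + 1)/(c + 2)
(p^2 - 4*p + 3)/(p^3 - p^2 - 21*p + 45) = (p - 1)/(p^2 + 2*p - 15)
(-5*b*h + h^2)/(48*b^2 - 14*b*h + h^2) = h*(-5*b + h)/(48*b^2 - 14*b*h + h^2)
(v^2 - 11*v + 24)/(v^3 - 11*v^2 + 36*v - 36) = (v - 8)/(v^2 - 8*v + 12)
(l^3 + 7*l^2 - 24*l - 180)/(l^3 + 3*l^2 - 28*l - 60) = (l + 6)/(l + 2)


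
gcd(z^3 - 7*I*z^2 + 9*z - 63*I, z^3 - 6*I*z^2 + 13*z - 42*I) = z^2 - 4*I*z + 21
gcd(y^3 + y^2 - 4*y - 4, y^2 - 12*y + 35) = 1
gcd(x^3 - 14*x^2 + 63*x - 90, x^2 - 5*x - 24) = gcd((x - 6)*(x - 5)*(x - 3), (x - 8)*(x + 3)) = 1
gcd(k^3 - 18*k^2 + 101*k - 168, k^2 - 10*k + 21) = k^2 - 10*k + 21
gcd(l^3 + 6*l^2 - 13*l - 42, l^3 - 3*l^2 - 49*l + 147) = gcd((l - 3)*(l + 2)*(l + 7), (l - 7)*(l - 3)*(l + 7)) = l^2 + 4*l - 21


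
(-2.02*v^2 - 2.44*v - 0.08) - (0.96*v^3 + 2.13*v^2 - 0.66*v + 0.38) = -0.96*v^3 - 4.15*v^2 - 1.78*v - 0.46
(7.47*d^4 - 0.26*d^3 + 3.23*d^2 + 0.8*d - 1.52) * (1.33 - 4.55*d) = -33.9885*d^5 + 11.1181*d^4 - 15.0423*d^3 + 0.6559*d^2 + 7.98*d - 2.0216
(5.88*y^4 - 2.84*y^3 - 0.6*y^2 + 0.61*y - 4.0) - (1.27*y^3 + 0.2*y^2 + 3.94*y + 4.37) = 5.88*y^4 - 4.11*y^3 - 0.8*y^2 - 3.33*y - 8.37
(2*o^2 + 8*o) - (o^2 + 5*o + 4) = o^2 + 3*o - 4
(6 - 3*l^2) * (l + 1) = -3*l^3 - 3*l^2 + 6*l + 6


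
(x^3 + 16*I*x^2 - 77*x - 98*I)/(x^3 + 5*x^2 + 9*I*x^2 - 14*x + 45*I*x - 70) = (x + 7*I)/(x + 5)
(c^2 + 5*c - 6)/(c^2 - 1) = (c + 6)/(c + 1)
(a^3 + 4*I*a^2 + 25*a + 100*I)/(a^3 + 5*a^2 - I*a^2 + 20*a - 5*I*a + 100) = (a + 5*I)/(a + 5)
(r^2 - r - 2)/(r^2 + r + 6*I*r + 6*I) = (r - 2)/(r + 6*I)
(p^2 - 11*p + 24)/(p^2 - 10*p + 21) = (p - 8)/(p - 7)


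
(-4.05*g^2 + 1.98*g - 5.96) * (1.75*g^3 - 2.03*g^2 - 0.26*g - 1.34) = -7.0875*g^5 + 11.6865*g^4 - 13.3964*g^3 + 17.011*g^2 - 1.1036*g + 7.9864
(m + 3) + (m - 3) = 2*m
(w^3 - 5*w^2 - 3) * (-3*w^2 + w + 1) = -3*w^5 + 16*w^4 - 4*w^3 + 4*w^2 - 3*w - 3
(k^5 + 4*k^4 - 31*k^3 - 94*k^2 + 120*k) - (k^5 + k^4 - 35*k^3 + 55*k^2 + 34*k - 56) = 3*k^4 + 4*k^3 - 149*k^2 + 86*k + 56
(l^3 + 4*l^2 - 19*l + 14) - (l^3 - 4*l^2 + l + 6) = 8*l^2 - 20*l + 8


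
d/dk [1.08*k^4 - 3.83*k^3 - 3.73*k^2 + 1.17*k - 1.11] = 4.32*k^3 - 11.49*k^2 - 7.46*k + 1.17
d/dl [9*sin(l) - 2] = 9*cos(l)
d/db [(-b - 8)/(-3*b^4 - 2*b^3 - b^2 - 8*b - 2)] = (3*b^4 + 2*b^3 + b^2 + 8*b - 2*(b + 8)*(6*b^3 + 3*b^2 + b + 4) + 2)/(3*b^4 + 2*b^3 + b^2 + 8*b + 2)^2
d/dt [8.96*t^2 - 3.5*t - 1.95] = 17.92*t - 3.5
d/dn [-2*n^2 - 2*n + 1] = -4*n - 2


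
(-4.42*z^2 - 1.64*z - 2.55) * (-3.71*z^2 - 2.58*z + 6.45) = 16.3982*z^4 + 17.488*z^3 - 14.8173*z^2 - 3.999*z - 16.4475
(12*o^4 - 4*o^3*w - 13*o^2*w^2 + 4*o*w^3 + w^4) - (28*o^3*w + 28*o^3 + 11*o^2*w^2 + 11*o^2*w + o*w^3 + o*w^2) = 12*o^4 - 32*o^3*w - 28*o^3 - 24*o^2*w^2 - 11*o^2*w + 3*o*w^3 - o*w^2 + w^4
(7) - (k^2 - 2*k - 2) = -k^2 + 2*k + 9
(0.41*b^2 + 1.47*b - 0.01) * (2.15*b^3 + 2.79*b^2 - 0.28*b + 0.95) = 0.8815*b^5 + 4.3044*b^4 + 3.965*b^3 - 0.05*b^2 + 1.3993*b - 0.0095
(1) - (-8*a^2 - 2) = 8*a^2 + 3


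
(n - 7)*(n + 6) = n^2 - n - 42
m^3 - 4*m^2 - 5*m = m*(m - 5)*(m + 1)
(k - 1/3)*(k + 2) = k^2 + 5*k/3 - 2/3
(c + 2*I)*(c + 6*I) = c^2 + 8*I*c - 12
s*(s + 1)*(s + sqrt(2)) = s^3 + s^2 + sqrt(2)*s^2 + sqrt(2)*s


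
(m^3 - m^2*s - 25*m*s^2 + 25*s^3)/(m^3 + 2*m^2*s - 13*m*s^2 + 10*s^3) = (-m + 5*s)/(-m + 2*s)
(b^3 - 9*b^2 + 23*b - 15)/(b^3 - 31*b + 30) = (b - 3)/(b + 6)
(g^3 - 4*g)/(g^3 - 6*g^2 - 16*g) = (g - 2)/(g - 8)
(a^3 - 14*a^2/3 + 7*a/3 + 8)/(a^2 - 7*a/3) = (3*a^3 - 14*a^2 + 7*a + 24)/(a*(3*a - 7))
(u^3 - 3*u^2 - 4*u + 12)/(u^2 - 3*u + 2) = (u^2 - u - 6)/(u - 1)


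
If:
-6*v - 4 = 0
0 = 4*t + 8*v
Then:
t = 4/3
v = -2/3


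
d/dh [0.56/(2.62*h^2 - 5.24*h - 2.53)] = 2.9344*(1 - h)/(-2.62*h^2 + 5.24*h + 2.53)^2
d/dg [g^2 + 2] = 2*g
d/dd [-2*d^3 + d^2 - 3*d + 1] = -6*d^2 + 2*d - 3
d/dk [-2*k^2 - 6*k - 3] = -4*k - 6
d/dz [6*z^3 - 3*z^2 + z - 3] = 18*z^2 - 6*z + 1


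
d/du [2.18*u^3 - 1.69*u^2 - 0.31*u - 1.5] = 6.54*u^2 - 3.38*u - 0.31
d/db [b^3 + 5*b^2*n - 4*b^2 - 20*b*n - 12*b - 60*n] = 3*b^2 + 10*b*n - 8*b - 20*n - 12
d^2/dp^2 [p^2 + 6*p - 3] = 2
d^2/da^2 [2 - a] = 0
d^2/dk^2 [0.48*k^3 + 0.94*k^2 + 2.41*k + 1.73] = 2.88*k + 1.88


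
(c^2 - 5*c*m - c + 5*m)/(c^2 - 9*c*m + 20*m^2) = (c - 1)/(c - 4*m)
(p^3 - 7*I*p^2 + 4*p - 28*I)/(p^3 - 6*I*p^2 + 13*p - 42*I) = (p + 2*I)/(p + 3*I)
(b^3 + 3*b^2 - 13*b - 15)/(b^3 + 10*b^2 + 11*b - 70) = (b^2 - 2*b - 3)/(b^2 + 5*b - 14)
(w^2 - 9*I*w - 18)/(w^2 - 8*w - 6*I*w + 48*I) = (w - 3*I)/(w - 8)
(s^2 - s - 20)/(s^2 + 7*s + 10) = (s^2 - s - 20)/(s^2 + 7*s + 10)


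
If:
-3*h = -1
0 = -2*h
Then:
No Solution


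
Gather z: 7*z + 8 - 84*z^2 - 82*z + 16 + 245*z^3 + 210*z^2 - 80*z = 245*z^3 + 126*z^2 - 155*z + 24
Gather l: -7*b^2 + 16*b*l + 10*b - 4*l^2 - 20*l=-7*b^2 + 10*b - 4*l^2 + l*(16*b - 20)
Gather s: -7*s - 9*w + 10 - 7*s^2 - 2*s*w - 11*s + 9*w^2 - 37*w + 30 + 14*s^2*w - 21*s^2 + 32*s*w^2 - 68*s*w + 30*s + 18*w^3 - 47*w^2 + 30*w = s^2*(14*w - 28) + s*(32*w^2 - 70*w + 12) + 18*w^3 - 38*w^2 - 16*w + 40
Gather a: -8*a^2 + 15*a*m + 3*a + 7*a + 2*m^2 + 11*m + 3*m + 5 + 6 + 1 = -8*a^2 + a*(15*m + 10) + 2*m^2 + 14*m + 12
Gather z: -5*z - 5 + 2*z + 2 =-3*z - 3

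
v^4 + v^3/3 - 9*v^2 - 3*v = v*(v - 3)*(v + 1/3)*(v + 3)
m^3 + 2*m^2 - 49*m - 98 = (m - 7)*(m + 2)*(m + 7)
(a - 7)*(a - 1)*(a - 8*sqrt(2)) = a^3 - 8*sqrt(2)*a^2 - 8*a^2 + 7*a + 64*sqrt(2)*a - 56*sqrt(2)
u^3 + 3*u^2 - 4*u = u*(u - 1)*(u + 4)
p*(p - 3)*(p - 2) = p^3 - 5*p^2 + 6*p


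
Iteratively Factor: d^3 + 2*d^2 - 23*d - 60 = (d + 3)*(d^2 - d - 20) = (d - 5)*(d + 3)*(d + 4)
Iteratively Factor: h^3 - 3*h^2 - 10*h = (h - 5)*(h^2 + 2*h) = (h - 5)*(h + 2)*(h)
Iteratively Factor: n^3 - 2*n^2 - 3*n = (n)*(n^2 - 2*n - 3) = n*(n + 1)*(n - 3)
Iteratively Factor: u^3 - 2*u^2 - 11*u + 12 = (u - 1)*(u^2 - u - 12) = (u - 4)*(u - 1)*(u + 3)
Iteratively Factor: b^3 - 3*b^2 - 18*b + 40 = (b - 2)*(b^2 - b - 20) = (b - 5)*(b - 2)*(b + 4)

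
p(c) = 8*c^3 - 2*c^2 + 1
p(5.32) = 1148.95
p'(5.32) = 657.98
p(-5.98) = -1781.30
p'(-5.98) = 882.17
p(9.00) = 5671.00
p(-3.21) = -284.22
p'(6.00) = 840.00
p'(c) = 24*c^2 - 4*c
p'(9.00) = 1908.00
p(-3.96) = -527.16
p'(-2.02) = 106.01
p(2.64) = 134.26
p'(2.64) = 156.71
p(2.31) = 88.94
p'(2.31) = 118.83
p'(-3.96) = 392.20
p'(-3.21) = 260.14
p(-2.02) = -73.10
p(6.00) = 1657.00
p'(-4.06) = 411.85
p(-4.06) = -567.35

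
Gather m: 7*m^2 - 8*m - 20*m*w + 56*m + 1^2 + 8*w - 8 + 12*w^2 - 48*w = 7*m^2 + m*(48 - 20*w) + 12*w^2 - 40*w - 7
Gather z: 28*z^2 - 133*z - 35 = 28*z^2 - 133*z - 35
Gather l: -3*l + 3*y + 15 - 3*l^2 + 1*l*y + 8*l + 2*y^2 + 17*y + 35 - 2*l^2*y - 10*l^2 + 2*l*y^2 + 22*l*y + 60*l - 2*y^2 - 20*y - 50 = l^2*(-2*y - 13) + l*(2*y^2 + 23*y + 65)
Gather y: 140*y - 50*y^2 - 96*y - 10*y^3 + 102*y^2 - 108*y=-10*y^3 + 52*y^2 - 64*y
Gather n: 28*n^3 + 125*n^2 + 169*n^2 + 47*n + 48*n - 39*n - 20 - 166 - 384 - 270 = 28*n^3 + 294*n^2 + 56*n - 840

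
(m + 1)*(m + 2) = m^2 + 3*m + 2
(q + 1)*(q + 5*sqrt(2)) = q^2 + q + 5*sqrt(2)*q + 5*sqrt(2)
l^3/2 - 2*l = l*(l/2 + 1)*(l - 2)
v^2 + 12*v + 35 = (v + 5)*(v + 7)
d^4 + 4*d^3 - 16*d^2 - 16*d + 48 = (d - 2)^2*(d + 2)*(d + 6)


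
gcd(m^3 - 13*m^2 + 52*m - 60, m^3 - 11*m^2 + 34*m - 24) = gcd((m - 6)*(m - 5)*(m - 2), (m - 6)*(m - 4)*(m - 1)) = m - 6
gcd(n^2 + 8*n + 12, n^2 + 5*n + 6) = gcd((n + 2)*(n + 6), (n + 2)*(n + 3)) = n + 2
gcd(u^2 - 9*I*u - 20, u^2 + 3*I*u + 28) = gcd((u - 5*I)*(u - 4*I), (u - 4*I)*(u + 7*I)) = u - 4*I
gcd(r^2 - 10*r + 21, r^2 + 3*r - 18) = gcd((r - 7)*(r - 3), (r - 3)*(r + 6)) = r - 3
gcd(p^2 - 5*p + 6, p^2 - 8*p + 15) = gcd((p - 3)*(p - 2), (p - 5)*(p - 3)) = p - 3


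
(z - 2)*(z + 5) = z^2 + 3*z - 10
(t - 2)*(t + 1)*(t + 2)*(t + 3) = t^4 + 4*t^3 - t^2 - 16*t - 12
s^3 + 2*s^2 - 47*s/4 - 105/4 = (s - 7/2)*(s + 5/2)*(s + 3)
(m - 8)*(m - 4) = m^2 - 12*m + 32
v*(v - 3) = v^2 - 3*v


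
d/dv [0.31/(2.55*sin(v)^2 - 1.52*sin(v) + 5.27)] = (0.4712 - 1.581*sin(v))*cos(v)/(2.55*sin(v)^2 - 1.52*sin(v) + 5.27)^2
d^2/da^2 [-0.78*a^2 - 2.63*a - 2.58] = -1.56000000000000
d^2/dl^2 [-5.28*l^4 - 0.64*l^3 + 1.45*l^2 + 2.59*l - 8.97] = -63.36*l^2 - 3.84*l + 2.9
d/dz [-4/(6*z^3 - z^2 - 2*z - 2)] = 8*(9*z^2 - z - 1)/(-6*z^3 + z^2 + 2*z + 2)^2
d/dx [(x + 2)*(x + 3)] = 2*x + 5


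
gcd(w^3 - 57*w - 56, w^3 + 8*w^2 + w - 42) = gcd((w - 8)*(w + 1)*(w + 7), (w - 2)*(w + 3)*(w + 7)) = w + 7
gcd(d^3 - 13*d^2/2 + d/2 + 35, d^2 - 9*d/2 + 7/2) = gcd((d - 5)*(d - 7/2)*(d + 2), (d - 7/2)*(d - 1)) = d - 7/2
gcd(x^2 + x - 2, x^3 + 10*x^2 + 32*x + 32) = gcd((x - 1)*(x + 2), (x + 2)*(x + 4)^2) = x + 2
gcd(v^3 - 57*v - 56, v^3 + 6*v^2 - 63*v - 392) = v^2 - v - 56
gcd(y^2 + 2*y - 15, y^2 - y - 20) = 1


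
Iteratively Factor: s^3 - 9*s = (s + 3)*(s^2 - 3*s) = (s - 3)*(s + 3)*(s)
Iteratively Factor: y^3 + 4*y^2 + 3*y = (y + 3)*(y^2 + y) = (y + 1)*(y + 3)*(y)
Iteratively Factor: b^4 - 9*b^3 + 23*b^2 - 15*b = (b - 1)*(b^3 - 8*b^2 + 15*b) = (b - 3)*(b - 1)*(b^2 - 5*b) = (b - 5)*(b - 3)*(b - 1)*(b)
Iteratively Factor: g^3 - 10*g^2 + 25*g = (g - 5)*(g^2 - 5*g) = (g - 5)^2*(g)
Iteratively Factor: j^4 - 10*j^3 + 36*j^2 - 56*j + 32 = (j - 2)*(j^3 - 8*j^2 + 20*j - 16) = (j - 2)^2*(j^2 - 6*j + 8) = (j - 2)^3*(j - 4)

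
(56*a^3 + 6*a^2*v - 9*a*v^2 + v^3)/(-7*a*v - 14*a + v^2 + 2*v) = (-8*a^2 - 2*a*v + v^2)/(v + 2)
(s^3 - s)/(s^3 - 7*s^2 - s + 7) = s/(s - 7)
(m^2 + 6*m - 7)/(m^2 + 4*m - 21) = (m - 1)/(m - 3)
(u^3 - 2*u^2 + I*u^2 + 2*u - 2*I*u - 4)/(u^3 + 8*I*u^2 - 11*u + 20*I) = (u^2 + 2*u*(-1 + I) - 4*I)/(u^2 + 9*I*u - 20)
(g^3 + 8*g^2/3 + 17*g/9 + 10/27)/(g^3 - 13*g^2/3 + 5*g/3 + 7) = (27*g^3 + 72*g^2 + 51*g + 10)/(9*(3*g^3 - 13*g^2 + 5*g + 21))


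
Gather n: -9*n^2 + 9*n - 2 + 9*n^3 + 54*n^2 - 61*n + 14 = 9*n^3 + 45*n^2 - 52*n + 12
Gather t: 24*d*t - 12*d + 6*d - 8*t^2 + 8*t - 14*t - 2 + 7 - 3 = -6*d - 8*t^2 + t*(24*d - 6) + 2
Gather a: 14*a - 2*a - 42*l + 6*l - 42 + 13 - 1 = 12*a - 36*l - 30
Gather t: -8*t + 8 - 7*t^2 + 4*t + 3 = -7*t^2 - 4*t + 11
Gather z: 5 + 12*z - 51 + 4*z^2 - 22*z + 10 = 4*z^2 - 10*z - 36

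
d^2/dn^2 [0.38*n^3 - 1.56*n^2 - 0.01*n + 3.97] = 2.28*n - 3.12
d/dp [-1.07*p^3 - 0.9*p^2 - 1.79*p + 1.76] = -3.21*p^2 - 1.8*p - 1.79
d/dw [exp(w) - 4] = exp(w)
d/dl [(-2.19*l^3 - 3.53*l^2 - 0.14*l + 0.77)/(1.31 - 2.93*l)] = (12.8334*l^3 + 1.7362*l^2 - 9.2486*l + 2.0727)/(8.5849*l^2 - 7.6766*l + 1.7161)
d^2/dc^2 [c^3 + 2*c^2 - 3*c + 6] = 6*c + 4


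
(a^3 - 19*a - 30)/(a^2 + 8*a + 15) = (a^2 - 3*a - 10)/(a + 5)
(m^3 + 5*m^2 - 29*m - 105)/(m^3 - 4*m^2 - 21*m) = (m^2 + 2*m - 35)/(m*(m - 7))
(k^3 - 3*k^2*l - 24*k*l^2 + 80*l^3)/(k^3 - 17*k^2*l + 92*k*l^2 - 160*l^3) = (k^2 + k*l - 20*l^2)/(k^2 - 13*k*l + 40*l^2)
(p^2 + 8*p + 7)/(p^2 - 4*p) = (p^2 + 8*p + 7)/(p*(p - 4))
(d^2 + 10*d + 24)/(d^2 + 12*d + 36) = (d + 4)/(d + 6)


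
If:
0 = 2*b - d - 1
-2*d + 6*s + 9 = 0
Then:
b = 3*s/2 + 11/4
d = 3*s + 9/2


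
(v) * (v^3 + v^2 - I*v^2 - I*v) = v^4 + v^3 - I*v^3 - I*v^2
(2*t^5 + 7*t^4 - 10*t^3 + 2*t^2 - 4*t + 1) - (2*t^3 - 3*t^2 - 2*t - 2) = 2*t^5 + 7*t^4 - 12*t^3 + 5*t^2 - 2*t + 3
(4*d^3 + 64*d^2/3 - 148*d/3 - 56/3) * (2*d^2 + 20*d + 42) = 8*d^5 + 368*d^4/3 + 496*d^3 - 128*d^2 - 7336*d/3 - 784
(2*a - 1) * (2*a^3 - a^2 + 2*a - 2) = 4*a^4 - 4*a^3 + 5*a^2 - 6*a + 2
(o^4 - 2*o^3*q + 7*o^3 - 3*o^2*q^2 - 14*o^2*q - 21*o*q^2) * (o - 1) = o^5 - 2*o^4*q + 6*o^4 - 3*o^3*q^2 - 12*o^3*q - 7*o^3 - 18*o^2*q^2 + 14*o^2*q + 21*o*q^2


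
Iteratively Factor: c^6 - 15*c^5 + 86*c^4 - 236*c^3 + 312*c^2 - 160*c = (c - 2)*(c^5 - 13*c^4 + 60*c^3 - 116*c^2 + 80*c) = c*(c - 2)*(c^4 - 13*c^3 + 60*c^2 - 116*c + 80) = c*(c - 5)*(c - 2)*(c^3 - 8*c^2 + 20*c - 16) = c*(c - 5)*(c - 4)*(c - 2)*(c^2 - 4*c + 4) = c*(c - 5)*(c - 4)*(c - 2)^2*(c - 2)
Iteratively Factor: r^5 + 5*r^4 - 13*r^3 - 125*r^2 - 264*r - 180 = (r - 5)*(r^4 + 10*r^3 + 37*r^2 + 60*r + 36) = (r - 5)*(r + 2)*(r^3 + 8*r^2 + 21*r + 18) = (r - 5)*(r + 2)*(r + 3)*(r^2 + 5*r + 6) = (r - 5)*(r + 2)^2*(r + 3)*(r + 3)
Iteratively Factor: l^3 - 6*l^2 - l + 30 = (l - 3)*(l^2 - 3*l - 10) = (l - 3)*(l + 2)*(l - 5)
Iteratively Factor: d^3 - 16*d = (d + 4)*(d^2 - 4*d) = (d - 4)*(d + 4)*(d)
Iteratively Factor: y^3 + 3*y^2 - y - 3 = (y + 1)*(y^2 + 2*y - 3) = (y + 1)*(y + 3)*(y - 1)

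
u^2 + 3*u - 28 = (u - 4)*(u + 7)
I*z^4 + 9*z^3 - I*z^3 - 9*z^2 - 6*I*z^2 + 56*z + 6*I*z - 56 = (z - 7*I)*(z - 4*I)*(z + 2*I)*(I*z - I)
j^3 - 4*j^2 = j^2*(j - 4)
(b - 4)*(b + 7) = b^2 + 3*b - 28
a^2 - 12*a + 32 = (a - 8)*(a - 4)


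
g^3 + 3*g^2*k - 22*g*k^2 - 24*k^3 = (g - 4*k)*(g + k)*(g + 6*k)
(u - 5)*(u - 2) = u^2 - 7*u + 10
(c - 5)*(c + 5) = c^2 - 25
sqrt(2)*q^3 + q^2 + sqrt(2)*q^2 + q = q*(q + 1)*(sqrt(2)*q + 1)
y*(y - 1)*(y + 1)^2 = y^4 + y^3 - y^2 - y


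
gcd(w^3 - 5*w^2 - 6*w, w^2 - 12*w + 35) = 1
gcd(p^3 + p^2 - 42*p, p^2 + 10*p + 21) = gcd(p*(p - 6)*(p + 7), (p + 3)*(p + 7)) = p + 7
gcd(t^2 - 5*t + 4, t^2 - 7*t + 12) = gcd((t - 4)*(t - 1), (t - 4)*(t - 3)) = t - 4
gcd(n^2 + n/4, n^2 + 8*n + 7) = 1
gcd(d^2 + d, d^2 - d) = d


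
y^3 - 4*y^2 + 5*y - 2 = (y - 2)*(y - 1)^2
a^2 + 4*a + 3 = (a + 1)*(a + 3)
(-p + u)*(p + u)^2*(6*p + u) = -6*p^4 - 7*p^3*u + 5*p^2*u^2 + 7*p*u^3 + u^4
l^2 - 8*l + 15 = (l - 5)*(l - 3)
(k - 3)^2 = k^2 - 6*k + 9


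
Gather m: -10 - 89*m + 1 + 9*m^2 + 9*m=9*m^2 - 80*m - 9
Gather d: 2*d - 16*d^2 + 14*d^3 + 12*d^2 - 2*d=14*d^3 - 4*d^2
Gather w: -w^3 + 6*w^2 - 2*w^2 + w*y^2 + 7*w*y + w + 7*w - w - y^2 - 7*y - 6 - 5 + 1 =-w^3 + 4*w^2 + w*(y^2 + 7*y + 7) - y^2 - 7*y - 10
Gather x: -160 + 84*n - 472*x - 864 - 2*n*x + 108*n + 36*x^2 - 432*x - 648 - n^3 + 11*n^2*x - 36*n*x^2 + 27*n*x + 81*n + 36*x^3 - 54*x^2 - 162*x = -n^3 + 273*n + 36*x^3 + x^2*(-36*n - 18) + x*(11*n^2 + 25*n - 1066) - 1672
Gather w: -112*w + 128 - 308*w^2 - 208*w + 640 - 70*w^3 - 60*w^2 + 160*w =-70*w^3 - 368*w^2 - 160*w + 768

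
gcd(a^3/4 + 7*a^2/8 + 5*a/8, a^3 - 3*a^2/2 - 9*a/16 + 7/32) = 1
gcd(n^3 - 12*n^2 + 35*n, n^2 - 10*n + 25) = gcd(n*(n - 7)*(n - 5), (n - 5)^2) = n - 5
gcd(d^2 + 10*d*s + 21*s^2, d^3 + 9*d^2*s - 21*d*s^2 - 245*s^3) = d + 7*s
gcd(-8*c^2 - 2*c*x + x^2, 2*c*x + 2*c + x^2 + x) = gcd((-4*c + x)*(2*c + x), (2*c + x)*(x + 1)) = 2*c + x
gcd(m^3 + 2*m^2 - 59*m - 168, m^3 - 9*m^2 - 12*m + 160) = m - 8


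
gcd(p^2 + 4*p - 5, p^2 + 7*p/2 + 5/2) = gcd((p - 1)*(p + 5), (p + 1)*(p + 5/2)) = 1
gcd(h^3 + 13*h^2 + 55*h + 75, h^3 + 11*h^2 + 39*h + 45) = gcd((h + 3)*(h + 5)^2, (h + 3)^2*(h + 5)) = h^2 + 8*h + 15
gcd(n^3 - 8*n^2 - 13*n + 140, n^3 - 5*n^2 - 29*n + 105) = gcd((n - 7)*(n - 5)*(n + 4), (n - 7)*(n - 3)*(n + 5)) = n - 7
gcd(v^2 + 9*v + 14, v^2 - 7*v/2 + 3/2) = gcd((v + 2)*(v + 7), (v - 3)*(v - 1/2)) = 1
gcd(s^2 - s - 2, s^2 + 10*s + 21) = 1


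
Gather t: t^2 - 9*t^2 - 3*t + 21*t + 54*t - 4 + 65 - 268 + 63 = -8*t^2 + 72*t - 144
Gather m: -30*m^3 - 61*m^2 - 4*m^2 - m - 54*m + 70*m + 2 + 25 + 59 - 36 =-30*m^3 - 65*m^2 + 15*m + 50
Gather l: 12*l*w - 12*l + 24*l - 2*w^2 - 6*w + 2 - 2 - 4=l*(12*w + 12) - 2*w^2 - 6*w - 4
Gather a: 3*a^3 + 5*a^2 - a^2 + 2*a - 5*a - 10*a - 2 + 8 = 3*a^3 + 4*a^2 - 13*a + 6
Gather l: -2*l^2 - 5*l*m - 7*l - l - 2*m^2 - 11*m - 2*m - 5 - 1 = -2*l^2 + l*(-5*m - 8) - 2*m^2 - 13*m - 6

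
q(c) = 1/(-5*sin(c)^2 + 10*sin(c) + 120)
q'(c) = (10*sin(c)*cos(c) - 10*cos(c))/(-5*sin(c)^2 + 10*sin(c) + 120)^2 = 2*(sin(c) - 1)*cos(c)/(5*(sin(c) - 6)^2*(sin(c) + 4)^2)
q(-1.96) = 0.01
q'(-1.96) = 0.00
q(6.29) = 0.01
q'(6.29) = -0.00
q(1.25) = 0.01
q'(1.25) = -0.00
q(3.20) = 0.01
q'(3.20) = 0.00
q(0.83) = 0.01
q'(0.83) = -0.00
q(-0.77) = 0.01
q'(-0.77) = -0.00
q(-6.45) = 0.01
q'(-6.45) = -0.00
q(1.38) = 0.01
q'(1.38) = -0.00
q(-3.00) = 0.01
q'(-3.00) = 0.00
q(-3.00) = 0.01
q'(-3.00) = 0.00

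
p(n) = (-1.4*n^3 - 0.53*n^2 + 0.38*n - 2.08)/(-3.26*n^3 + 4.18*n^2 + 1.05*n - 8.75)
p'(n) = (-4.2*n^2 - 1.06*n + 0.38)/(-3.26*n^3 + 4.18*n^2 + 1.05*n - 8.75) + (9.78*n^2 - 8.36*n - 1.05)*(-1.4*n^3 - 0.53*n^2 + 0.38*n - 2.08)/(-3.26*n^3 + 4.18*n^2 + 1.05*n - 8.75)^2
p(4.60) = 0.63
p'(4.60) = -0.06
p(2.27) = 0.89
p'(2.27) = -0.14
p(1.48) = 0.84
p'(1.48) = 0.43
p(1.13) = 0.63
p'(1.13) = 0.71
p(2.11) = 0.91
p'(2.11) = -0.10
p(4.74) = 0.63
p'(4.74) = -0.05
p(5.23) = 0.60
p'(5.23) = -0.04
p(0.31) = 0.25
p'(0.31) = 0.13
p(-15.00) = 0.39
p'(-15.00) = -0.00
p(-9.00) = 0.36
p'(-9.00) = -0.01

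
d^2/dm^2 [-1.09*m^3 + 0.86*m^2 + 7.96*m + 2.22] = 1.72 - 6.54*m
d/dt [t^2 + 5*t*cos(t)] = -5*t*sin(t) + 2*t + 5*cos(t)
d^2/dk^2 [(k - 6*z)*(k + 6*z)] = 2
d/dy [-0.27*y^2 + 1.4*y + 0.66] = 1.4 - 0.54*y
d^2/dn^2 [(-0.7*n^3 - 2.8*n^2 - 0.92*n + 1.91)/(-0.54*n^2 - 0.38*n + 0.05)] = (-2.22044604925031e-16*n^5 - 8.88178419700125e-16*n^4 - 0.372616*n^3 - 2.967936*n^2 - 2.192052*n - 0.605788)/(0.157464*n^6 + 0.332424*n^5 + 0.190188*n^4 - 0.00668800000000001*n^3 - 0.01761*n^2 + 0.00285*n - 0.000125)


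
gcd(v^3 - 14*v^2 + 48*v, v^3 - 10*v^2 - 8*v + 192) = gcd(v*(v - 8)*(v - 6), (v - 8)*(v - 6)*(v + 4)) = v^2 - 14*v + 48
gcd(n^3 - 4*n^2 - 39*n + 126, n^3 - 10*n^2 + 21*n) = n^2 - 10*n + 21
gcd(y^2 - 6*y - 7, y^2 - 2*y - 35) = y - 7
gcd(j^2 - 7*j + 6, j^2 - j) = j - 1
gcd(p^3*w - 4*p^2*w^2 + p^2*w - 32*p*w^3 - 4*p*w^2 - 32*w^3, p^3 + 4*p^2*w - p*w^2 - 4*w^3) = p + 4*w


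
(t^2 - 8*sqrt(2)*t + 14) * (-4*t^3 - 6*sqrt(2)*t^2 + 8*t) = -4*t^5 + 26*sqrt(2)*t^4 + 48*t^3 - 148*sqrt(2)*t^2 + 112*t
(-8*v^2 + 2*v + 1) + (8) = -8*v^2 + 2*v + 9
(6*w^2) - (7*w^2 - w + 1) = -w^2 + w - 1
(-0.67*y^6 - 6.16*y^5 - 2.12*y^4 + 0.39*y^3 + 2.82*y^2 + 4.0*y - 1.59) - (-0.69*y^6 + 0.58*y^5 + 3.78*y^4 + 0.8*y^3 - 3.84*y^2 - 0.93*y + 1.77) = 0.0199999999999999*y^6 - 6.74*y^5 - 5.9*y^4 - 0.41*y^3 + 6.66*y^2 + 4.93*y - 3.36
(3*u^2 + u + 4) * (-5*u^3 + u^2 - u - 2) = -15*u^5 - 2*u^4 - 22*u^3 - 3*u^2 - 6*u - 8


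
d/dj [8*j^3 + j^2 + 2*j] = 24*j^2 + 2*j + 2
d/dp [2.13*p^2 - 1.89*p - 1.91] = 4.26*p - 1.89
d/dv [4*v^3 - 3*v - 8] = 12*v^2 - 3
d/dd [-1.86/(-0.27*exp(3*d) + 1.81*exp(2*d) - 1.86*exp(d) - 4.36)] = (-1.5066*exp(2*d) + 6.7332*exp(d) - 3.4596)*exp(d)/(0.27*exp(3*d) - 1.81*exp(2*d) + 1.86*exp(d) + 4.36)^2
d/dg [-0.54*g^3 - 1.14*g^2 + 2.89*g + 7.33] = -1.62*g^2 - 2.28*g + 2.89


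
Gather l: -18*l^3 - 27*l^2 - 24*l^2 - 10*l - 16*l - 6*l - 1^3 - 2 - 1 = -18*l^3 - 51*l^2 - 32*l - 4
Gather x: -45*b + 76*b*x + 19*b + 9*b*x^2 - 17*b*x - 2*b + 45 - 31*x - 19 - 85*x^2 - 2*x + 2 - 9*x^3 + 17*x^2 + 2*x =-28*b - 9*x^3 + x^2*(9*b - 68) + x*(59*b - 31) + 28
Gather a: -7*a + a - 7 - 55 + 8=-6*a - 54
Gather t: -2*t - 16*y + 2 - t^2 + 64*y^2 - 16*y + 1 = -t^2 - 2*t + 64*y^2 - 32*y + 3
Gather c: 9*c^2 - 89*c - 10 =9*c^2 - 89*c - 10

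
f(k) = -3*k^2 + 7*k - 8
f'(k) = 7 - 6*k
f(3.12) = -15.36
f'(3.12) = -11.72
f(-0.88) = -16.48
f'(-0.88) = 12.28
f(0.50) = -5.25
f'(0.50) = 4.00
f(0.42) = -5.59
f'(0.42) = 4.48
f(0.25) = -6.44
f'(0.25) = 5.50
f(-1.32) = -22.47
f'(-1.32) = 14.92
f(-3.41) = -66.75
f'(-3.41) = 27.46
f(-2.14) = -36.72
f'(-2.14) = 19.84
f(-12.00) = -524.00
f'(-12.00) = 79.00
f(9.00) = -188.00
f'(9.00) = -47.00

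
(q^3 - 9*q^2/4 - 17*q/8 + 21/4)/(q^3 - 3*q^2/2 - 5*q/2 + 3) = (q - 7/4)/(q - 1)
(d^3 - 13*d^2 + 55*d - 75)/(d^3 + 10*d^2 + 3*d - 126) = (d^2 - 10*d + 25)/(d^2 + 13*d + 42)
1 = 1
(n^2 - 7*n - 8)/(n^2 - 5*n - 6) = (n - 8)/(n - 6)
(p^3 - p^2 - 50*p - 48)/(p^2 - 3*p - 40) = (p^2 + 7*p + 6)/(p + 5)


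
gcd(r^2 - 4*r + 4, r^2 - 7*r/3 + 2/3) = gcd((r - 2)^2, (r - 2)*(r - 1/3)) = r - 2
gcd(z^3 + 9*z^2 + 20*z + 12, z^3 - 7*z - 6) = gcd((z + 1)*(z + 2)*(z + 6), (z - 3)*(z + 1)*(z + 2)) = z^2 + 3*z + 2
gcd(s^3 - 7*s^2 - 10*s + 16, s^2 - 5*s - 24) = s - 8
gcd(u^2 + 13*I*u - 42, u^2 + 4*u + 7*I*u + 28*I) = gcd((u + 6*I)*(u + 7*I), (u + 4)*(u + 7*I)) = u + 7*I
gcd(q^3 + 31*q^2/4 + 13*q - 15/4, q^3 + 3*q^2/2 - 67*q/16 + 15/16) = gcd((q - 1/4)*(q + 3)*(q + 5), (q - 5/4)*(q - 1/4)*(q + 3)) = q^2 + 11*q/4 - 3/4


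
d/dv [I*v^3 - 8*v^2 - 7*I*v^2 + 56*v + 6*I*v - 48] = 3*I*v^2 - 16*v - 14*I*v + 56 + 6*I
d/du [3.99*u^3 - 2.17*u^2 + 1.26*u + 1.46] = 11.97*u^2 - 4.34*u + 1.26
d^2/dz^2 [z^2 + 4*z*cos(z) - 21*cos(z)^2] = -4*z*cos(z) - 84*sin(z)^2 - 8*sin(z) + 44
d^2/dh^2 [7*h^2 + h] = 14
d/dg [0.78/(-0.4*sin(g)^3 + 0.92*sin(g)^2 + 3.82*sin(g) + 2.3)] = (0.936*sin(g)^2 - 1.4352*sin(g) - 2.9796)*cos(g)/(-0.4*sin(g)^3 + 0.92*sin(g)^2 + 3.82*sin(g) + 2.3)^2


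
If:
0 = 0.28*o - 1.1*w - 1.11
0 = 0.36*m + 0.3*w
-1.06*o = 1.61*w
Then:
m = 0.61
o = 1.11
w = -0.73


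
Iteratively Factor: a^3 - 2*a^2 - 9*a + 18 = (a + 3)*(a^2 - 5*a + 6) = (a - 3)*(a + 3)*(a - 2)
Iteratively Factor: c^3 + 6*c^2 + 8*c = (c)*(c^2 + 6*c + 8) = c*(c + 4)*(c + 2)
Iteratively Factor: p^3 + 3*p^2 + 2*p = (p + 2)*(p^2 + p) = p*(p + 2)*(p + 1)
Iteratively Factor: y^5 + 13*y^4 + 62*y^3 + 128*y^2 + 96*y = (y)*(y^4 + 13*y^3 + 62*y^2 + 128*y + 96) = y*(y + 2)*(y^3 + 11*y^2 + 40*y + 48) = y*(y + 2)*(y + 3)*(y^2 + 8*y + 16) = y*(y + 2)*(y + 3)*(y + 4)*(y + 4)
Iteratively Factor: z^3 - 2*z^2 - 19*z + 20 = (z - 1)*(z^2 - z - 20) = (z - 1)*(z + 4)*(z - 5)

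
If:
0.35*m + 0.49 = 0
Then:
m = -1.40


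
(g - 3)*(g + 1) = g^2 - 2*g - 3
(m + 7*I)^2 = m^2 + 14*I*m - 49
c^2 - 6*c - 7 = (c - 7)*(c + 1)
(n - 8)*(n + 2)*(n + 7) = n^3 + n^2 - 58*n - 112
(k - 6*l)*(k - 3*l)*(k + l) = k^3 - 8*k^2*l + 9*k*l^2 + 18*l^3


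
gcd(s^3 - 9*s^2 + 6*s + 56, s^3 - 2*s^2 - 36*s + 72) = 1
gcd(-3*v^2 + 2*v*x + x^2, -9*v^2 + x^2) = 3*v + x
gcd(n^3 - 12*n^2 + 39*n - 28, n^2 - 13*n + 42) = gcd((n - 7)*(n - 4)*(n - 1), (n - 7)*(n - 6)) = n - 7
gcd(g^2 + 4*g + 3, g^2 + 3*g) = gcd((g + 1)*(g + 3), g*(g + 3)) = g + 3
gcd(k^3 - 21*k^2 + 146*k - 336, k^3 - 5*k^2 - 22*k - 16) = k - 8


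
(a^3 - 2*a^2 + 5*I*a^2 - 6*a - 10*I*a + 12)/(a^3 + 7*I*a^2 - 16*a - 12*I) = (a - 2)/(a + 2*I)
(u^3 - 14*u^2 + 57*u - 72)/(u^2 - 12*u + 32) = (u^2 - 6*u + 9)/(u - 4)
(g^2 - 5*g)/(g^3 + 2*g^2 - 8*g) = (g - 5)/(g^2 + 2*g - 8)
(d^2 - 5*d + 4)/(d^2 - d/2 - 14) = 2*(d - 1)/(2*d + 7)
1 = 1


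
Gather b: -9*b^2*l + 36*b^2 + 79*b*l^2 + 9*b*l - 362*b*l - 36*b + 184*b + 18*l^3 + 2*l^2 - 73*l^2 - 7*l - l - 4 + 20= b^2*(36 - 9*l) + b*(79*l^2 - 353*l + 148) + 18*l^3 - 71*l^2 - 8*l + 16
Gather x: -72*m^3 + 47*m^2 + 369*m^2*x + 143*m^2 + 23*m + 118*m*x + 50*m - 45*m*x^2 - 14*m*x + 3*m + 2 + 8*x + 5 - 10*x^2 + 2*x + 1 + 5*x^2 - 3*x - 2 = -72*m^3 + 190*m^2 + 76*m + x^2*(-45*m - 5) + x*(369*m^2 + 104*m + 7) + 6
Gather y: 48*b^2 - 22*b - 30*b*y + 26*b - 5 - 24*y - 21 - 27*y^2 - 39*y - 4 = 48*b^2 + 4*b - 27*y^2 + y*(-30*b - 63) - 30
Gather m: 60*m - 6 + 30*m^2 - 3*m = 30*m^2 + 57*m - 6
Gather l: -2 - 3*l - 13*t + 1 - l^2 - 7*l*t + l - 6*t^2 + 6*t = -l^2 + l*(-7*t - 2) - 6*t^2 - 7*t - 1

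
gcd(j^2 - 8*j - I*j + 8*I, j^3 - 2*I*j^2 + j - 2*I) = j - I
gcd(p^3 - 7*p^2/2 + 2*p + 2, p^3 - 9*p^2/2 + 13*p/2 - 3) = p - 2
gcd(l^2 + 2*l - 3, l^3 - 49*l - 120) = l + 3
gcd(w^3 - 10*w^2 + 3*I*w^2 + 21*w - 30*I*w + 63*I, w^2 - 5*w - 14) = w - 7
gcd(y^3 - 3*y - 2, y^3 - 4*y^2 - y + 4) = y + 1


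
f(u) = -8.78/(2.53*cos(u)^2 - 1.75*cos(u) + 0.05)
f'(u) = -8.78*(5.06*sin(u)*cos(u) - 1.75*sin(u))/(2.53*cos(u)^2 - 1.75*cos(u) + 0.05)^2 = (15.365 - 44.4268*cos(u))*sin(u)/(2.53*cos(u)^2 - 1.75*cos(u) + 0.05)^2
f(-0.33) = -13.33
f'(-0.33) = 19.91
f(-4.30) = -7.58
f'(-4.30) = 22.67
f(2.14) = -5.08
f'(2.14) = 11.09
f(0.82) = -261.00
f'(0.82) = -9655.03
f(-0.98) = 62.81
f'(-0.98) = 398.69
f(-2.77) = -2.26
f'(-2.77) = -1.37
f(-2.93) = -2.10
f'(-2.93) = -0.71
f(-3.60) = -2.40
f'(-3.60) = 1.83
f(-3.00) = -2.06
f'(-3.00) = -0.46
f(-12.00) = -23.42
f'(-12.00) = -84.49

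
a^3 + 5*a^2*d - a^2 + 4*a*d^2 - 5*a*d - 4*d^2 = (a - 1)*(a + d)*(a + 4*d)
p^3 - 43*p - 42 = (p - 7)*(p + 1)*(p + 6)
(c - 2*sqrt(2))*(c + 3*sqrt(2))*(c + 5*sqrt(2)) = c^3 + 6*sqrt(2)*c^2 - 2*c - 60*sqrt(2)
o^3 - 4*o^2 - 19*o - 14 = (o - 7)*(o + 1)*(o + 2)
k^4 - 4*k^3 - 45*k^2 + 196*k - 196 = (k - 7)*(k - 2)^2*(k + 7)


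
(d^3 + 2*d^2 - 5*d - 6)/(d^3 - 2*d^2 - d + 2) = (d + 3)/(d - 1)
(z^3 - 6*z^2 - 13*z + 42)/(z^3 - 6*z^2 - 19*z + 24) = (z^2 - 9*z + 14)/(z^2 - 9*z + 8)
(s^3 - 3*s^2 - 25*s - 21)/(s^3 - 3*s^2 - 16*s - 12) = (s^2 - 4*s - 21)/(s^2 - 4*s - 12)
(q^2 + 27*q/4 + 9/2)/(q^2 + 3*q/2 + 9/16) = 4*(q + 6)/(4*q + 3)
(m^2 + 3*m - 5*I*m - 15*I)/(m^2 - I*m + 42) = (m^2 + m*(3 - 5*I) - 15*I)/(m^2 - I*m + 42)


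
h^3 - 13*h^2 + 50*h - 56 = (h - 7)*(h - 4)*(h - 2)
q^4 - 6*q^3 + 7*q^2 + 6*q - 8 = (q - 4)*(q - 2)*(q - 1)*(q + 1)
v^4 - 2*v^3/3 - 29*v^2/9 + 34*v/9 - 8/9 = (v - 4/3)*(v - 1)*(v - 1/3)*(v + 2)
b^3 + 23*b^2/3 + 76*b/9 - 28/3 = (b - 2/3)*(b + 7/3)*(b + 6)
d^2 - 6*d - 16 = (d - 8)*(d + 2)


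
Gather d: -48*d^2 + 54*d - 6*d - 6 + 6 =-48*d^2 + 48*d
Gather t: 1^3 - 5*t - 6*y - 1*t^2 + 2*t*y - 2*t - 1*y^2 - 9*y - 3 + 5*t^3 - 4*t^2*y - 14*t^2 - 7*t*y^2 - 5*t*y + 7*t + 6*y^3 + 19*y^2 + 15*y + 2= 5*t^3 + t^2*(-4*y - 15) + t*(-7*y^2 - 3*y) + 6*y^3 + 18*y^2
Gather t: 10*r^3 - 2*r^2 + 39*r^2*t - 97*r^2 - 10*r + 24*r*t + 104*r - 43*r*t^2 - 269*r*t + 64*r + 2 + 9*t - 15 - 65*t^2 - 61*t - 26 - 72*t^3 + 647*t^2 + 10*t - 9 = 10*r^3 - 99*r^2 + 158*r - 72*t^3 + t^2*(582 - 43*r) + t*(39*r^2 - 245*r - 42) - 48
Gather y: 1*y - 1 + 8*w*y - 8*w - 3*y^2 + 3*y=-8*w - 3*y^2 + y*(8*w + 4) - 1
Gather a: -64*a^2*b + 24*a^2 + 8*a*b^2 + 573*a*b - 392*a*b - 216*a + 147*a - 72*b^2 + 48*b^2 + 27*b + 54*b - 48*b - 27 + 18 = a^2*(24 - 64*b) + a*(8*b^2 + 181*b - 69) - 24*b^2 + 33*b - 9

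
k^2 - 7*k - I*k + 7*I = (k - 7)*(k - I)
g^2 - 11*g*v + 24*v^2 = (g - 8*v)*(g - 3*v)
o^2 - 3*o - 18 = (o - 6)*(o + 3)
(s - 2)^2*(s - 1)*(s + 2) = s^4 - 3*s^3 - 2*s^2 + 12*s - 8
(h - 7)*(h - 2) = h^2 - 9*h + 14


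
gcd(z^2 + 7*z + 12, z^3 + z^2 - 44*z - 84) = 1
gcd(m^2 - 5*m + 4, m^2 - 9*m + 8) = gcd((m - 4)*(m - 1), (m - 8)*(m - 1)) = m - 1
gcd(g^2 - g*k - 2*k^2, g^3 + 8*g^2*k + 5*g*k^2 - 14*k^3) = 1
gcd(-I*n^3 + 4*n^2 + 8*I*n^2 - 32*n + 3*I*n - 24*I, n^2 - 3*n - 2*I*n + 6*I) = 1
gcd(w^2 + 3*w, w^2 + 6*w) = w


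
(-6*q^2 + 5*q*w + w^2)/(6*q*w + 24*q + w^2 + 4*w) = (-q + w)/(w + 4)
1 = 1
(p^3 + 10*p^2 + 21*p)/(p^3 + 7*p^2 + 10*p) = (p^2 + 10*p + 21)/(p^2 + 7*p + 10)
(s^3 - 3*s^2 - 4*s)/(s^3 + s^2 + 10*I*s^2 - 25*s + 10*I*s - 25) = s*(s - 4)/(s^2 + 10*I*s - 25)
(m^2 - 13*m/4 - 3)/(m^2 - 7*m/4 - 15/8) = 2*(m - 4)/(2*m - 5)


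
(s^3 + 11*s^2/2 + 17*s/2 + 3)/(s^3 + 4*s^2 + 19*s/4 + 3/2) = 2*(s + 3)/(2*s + 3)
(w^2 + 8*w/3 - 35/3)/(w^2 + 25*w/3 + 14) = (3*w^2 + 8*w - 35)/(3*w^2 + 25*w + 42)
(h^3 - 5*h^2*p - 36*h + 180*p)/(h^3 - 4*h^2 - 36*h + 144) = (h - 5*p)/(h - 4)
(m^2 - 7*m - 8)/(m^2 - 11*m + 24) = (m + 1)/(m - 3)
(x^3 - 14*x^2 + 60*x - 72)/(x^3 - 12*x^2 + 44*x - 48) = (x - 6)/(x - 4)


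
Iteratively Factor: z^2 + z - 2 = (z - 1)*(z + 2)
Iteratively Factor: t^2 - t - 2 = (t + 1)*(t - 2)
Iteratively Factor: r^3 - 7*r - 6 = (r + 2)*(r^2 - 2*r - 3) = (r - 3)*(r + 2)*(r + 1)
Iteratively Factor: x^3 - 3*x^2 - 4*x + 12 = (x - 3)*(x^2 - 4) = (x - 3)*(x - 2)*(x + 2)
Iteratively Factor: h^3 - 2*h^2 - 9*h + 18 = (h - 2)*(h^2 - 9) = (h - 3)*(h - 2)*(h + 3)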